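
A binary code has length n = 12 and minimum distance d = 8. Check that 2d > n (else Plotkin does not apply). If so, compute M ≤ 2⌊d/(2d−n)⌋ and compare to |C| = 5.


Plotkin bound M ≤ 4; given |C| = 5 > bound (violated).

Check applicability: 2d = 16, n = 12.
2d − n = 4 > 0, so Plotkin applies.
Compute d/(2d−n) = 8/4 ≈ 2.0000.
⌊d/(2d−n)⌋ = 2.
Plotkin bound: M ≤ 2·2 = 4.
Given |C| = 5, check: VIOLATED.
This |C| is above the Plotkin bound, so no binary code with n = 12, d = 8 and 5 codewords exists.


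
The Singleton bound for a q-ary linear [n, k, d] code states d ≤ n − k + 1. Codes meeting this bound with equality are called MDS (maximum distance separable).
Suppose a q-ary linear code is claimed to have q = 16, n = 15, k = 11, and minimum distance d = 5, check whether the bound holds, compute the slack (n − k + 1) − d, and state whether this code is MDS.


Singleton RHS = n − k + 1 = 5, slack = 0, bound satisfied, MDS.

Singleton bound: d ≤ n − k + 1.
Here n = 15, k = 11, so n − k + 1 = 5.
Given d = 5, check d ≤ 5: YES.
Slack = (n − k + 1) − d = 0.
The code is MDS (slack = 0).
Description: the claimed parameters are [15, 11, 5]_16; such a code would be MDS (meets Singleton bound).


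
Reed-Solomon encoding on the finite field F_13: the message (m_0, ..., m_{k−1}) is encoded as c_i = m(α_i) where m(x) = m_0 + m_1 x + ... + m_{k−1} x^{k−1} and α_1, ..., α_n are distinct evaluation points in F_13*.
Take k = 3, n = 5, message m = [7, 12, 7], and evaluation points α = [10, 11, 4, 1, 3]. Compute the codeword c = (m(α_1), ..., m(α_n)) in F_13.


c = [8, 11, 11, 0, 2]

Message polynomial: m(x) = 7 + 12·x + 7·x^2 (mod 13).
For each evaluation point α_i, compute m(α_i) mod 13:
  α_1 = 10: Horner steps 7 → 4 → 8, so m(10) = 8.
  α_2 = 11: Horner steps 7 → 11 → 11, so m(11) = 11.
  α_3 = 4: Horner steps 7 → 1 → 11, so m(4) = 11.
  α_4 = 1: Horner steps 7 → 6 → 0, so m(1) = 0.
  α_5 = 3: Horner steps 7 → 7 → 2, so m(3) = 2.
Codeword c = [8, 11, 11, 0, 2] ∈ F_13^5.


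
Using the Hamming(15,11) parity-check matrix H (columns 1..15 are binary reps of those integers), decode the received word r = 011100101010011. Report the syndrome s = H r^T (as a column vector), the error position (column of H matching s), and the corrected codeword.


s = (0, 0, 0, 1)^T, error position = 1, corrected codeword c = 111100101010011

Compute s = H r^T mod 2 one row at a time:
  s_1 = 0 + 1 + 0 + 1 + 0 + 0 + 1 + 1 = 4 ≡ 0 (mod 2).
  s_2 = 1 + 0 + 0 + 1 + 0 + 0 + 1 + 1 = 4 ≡ 0 (mod 2).
  s_3 = 1 + 1 + 0 + 1 + 0 + 1 + 1 + 1 = 6 ≡ 0 (mod 2).
  s_4 = 0 + 1 + 0 + 1 + 1 + 1 + 0 + 1 = 5 ≡ 1 (mod 2).
s = (0, 0, 0, 1)^T — this equals column 1 of H (binary 0001), so error is at position 1.
Correct: flip bit 1 of r = 011100101010011 to get c = 111100101010011.


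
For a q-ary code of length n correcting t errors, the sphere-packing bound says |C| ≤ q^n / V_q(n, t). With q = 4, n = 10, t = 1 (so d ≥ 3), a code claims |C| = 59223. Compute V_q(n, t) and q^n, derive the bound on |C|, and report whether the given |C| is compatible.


V_q(n, t) = 31, q^n = 1048576, Hamming bound = 33825, |C| = 59223 > bound (violated).

Step 1: Compute V_q(n, t) = Σ_{j=0}^1 C(n, j) (q−1)^j.
  j = 0: C(10,0)·(3)^0 = 1·1 = 1.
  j = 1: C(10,1)·(3)^1 = 10·3 = 30.
  V_q(n, t) = 1 + 30 = 31.
Step 2: q^n = 4^10 = 1048576.
Step 3: Hamming bound ⌊q^n / V_q(n,t)⌋ = ⌊1048576/31⌋ = 33825.
Step 4: Compare |C| = 59223 to 33825: violated.
The claimed |C| lies above the Hamming bound, so no 4-ary code of length 10 with d ≥ 3 can have 59223 codewords.


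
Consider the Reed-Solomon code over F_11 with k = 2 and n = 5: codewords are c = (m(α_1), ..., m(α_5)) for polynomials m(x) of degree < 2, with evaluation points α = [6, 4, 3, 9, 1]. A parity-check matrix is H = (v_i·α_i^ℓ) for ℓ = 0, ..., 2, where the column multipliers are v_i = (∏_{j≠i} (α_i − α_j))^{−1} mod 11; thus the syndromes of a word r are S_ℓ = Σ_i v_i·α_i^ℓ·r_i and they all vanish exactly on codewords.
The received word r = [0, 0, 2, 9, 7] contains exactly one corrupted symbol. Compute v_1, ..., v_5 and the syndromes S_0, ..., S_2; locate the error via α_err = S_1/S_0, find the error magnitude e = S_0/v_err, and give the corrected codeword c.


S = (9, 3, 1), error at position 2, error magnitude e = 6, c = [0, 5, 2, 9, 7].

Step 1: column multipliers v_i = (∏_{j≠i}(α_i − α_j))^{−1} mod 11.
  i = 1 (α = 6): (6−4)(6−3)(6−9)(6−1) = 2·3·(−3)·5 = −90 ≡ 9, so v_1 = 9^{−1} = 5 (mod 11).
  i = 2 (α = 4): (4−6)(4−3)(4−9)(4−1) = (−2)·1·(−5)·3 = 30 ≡ 8, so v_2 = 8^{−1} = 7 (mod 11).
  i = 3 (α = 3): (3−6)(3−4)(3−9)(3−1) = (−3)·(−1)·(−6)·2 = −36 ≡ 8, so v_3 = 8^{−1} = 7 (mod 11).
  i = 4 (α = 9): (9−6)(9−4)(9−3)(9−1) = 3·5·6·8 = 720 ≡ 5, so v_4 = 5^{−1} = 9 (mod 11).
  i = 5 (α = 1): (1−6)(1−4)(1−3)(1−9) = (−5)·(−3)·(−2)·(−8) = 240 ≡ 9, so v_5 = 9^{−1} = 5 (mod 11).
  v = [5, 7, 7, 9, 5].
Step 2: syndromes of r = [0, 0, 2, 9, 7] (all sums mod 11).
  S_0 = Σ v_i r_i = 5·0 + 7·0 + 7·2 + 9·9 + 5·7 = 130 ≡ 9.
  S_1 = Σ v_i α_i r_i = 5·6·0 + 7·4·0 + 7·3·2 + 9·9·9 + 5·1·7 = 806 ≡ 3.
  α_i^2 mod 11 = [3, 5, 9, 4, 1].
  S_2 = Σ v_i α_i^2 r_i = 5·3·0 + 7·5·0 + 7·9·2 + 9·4·9 + 5·1·7 = 485 ≡ 1.
  S = (9, 3, 1) ≠ 0, so r is not a codeword (an error is present).
Step 3: locate the error. For a single error e at position i, S_ℓ = v_i·e·α_i^ℓ, so α_err = S_1/S_0.
  S_0^{−1} = 9^{−1} = 5 (mod 11), so α_err = 3·5 = 15 ≡ 4 = α_2. Error position i = 2.
  Consistency check: S_2/S_1 = 1·4 = 4 ≡ 4 = α_err ✓ (single-error assumption holds).
Step 4: error magnitude e = S_0/v_2 = S_0·∏_{j≠2}(α_2 − α_j) = 9·8 = 72 ≡ 6 (mod 11).
Step 5: correct position 2: c_2 = r_2 − e = 0 − 6 ≡ 5 (mod 11). Hence c = [0, 5, 2, 9, 7].
  Check: interpolating c through the α_i gives m(x) = 4 + 3·x (degree < 2) with m(α_i) = c_i for every i, so c is indeed a codeword.


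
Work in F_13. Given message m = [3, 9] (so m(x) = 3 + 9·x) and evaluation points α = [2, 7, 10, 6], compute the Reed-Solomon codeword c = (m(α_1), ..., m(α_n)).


c = [8, 1, 2, 5]

Message polynomial: m(x) = 3 + 9·x (mod 13).
For each evaluation point α_i, compute m(α_i) mod 13:
  α_1 = 2: Horner steps 9 → 8, so m(2) = 8.
  α_2 = 7: Horner steps 9 → 1, so m(7) = 1.
  α_3 = 10: Horner steps 9 → 2, so m(10) = 2.
  α_4 = 6: Horner steps 9 → 5, so m(6) = 5.
Codeword c = [8, 1, 2, 5] ∈ F_13^4.


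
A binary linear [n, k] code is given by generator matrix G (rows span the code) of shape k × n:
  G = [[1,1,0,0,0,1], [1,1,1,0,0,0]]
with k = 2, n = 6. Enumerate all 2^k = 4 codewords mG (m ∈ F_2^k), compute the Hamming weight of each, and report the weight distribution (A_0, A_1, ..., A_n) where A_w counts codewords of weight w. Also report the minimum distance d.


Weight distribution: A_0 = 1, A_2 = 1, A_3 = 2. Minimum distance d = 2.

Enumerate all 2^2 = 4 messages m ∈ F_2^2.
For each, compute codeword c = mG in F_2^6, then tally its weight.
  m = 00 → c = 000000, weight = 0.
  m = 10 → c = 110001, weight = 3.
  m = 01 → c = 111000, weight = 3.
  m = 11 → c = 001001, weight = 2.
Tally weights:
  weight 0: 1 codewords.
  weight 2: 1 codewords.
  weight 3: 2 codewords.
Minimum distance d = smallest w > 0 with A_w > 0 = 2.
Sanity: Σ A_w = 4 = 2^2 = 4 ✓.


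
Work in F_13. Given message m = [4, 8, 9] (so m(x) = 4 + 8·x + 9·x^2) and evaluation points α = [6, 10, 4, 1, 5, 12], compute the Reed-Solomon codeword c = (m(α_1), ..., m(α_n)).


c = [12, 9, 11, 8, 9, 5]

Message polynomial: m(x) = 4 + 8·x + 9·x^2 (mod 13).
For each evaluation point α_i, compute m(α_i) mod 13:
  α_1 = 6: Horner steps 9 → 10 → 12, so m(6) = 12.
  α_2 = 10: Horner steps 9 → 7 → 9, so m(10) = 9.
  α_3 = 4: Horner steps 9 → 5 → 11, so m(4) = 11.
  α_4 = 1: Horner steps 9 → 4 → 8, so m(1) = 8.
  α_5 = 5: Horner steps 9 → 1 → 9, so m(5) = 9.
  α_6 = 12: Horner steps 9 → 12 → 5, so m(12) = 5.
Codeword c = [12, 9, 11, 8, 9, 5] ∈ F_13^6.


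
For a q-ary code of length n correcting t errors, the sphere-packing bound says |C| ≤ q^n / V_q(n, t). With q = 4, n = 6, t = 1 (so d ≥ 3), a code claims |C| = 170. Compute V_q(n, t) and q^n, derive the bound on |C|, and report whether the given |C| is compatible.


V_q(n, t) = 19, q^n = 4096, Hamming bound = 215, |C| = 170 ≤ bound (satisfied).

Step 1: Compute V_q(n, t) = Σ_{j=0}^1 C(n, j) (q−1)^j.
  j = 0: C(6,0)·(3)^0 = 1·1 = 1.
  j = 1: C(6,1)·(3)^1 = 6·3 = 18.
  V_q(n, t) = 1 + 18 = 19.
Step 2: q^n = 4^6 = 4096.
Step 3: Hamming bound ⌊q^n / V_q(n,t)⌋ = ⌊4096/19⌋ = 215.
Step 4: Compare |C| = 170 to 215: satisfied.
The claimed |C| lies below the Hamming bound.


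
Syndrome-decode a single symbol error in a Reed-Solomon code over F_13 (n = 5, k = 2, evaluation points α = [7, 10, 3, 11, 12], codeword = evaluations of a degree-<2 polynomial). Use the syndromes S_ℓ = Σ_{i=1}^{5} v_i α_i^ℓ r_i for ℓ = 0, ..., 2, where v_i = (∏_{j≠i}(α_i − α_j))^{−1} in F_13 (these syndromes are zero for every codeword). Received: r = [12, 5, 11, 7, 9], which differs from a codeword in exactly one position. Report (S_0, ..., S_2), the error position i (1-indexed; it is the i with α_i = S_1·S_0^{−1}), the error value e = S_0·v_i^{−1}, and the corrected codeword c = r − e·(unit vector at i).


S = (7, 8, 11), error at position 3, error magnitude e = 7, c = [12, 5, 4, 7, 9].

Step 1: column multipliers v_i = (∏_{j≠i}(α_i − α_j))^{−1} mod 13.
  i = 1 (α = 7): (7−10)(7−3)(7−11)(7−12) = (−3)·4·(−4)·(−5) = −240 ≡ 7, so v_1 = 7^{−1} = 2 (mod 13).
  i = 2 (α = 10): (10−7)(10−3)(10−11)(10−12) = 3·7·(−1)·(−2) = 42 ≡ 3, so v_2 = 3^{−1} = 9 (mod 13).
  i = 3 (α = 3): (3−7)(3−10)(3−11)(3−12) = (−4)·(−7)·(−8)·(−9) = 2016 ≡ 1, so v_3 = 1^{−1} = 1 (mod 13).
  i = 4 (α = 11): (11−7)(11−10)(11−3)(11−12) = 4·1·8·(−1) = −32 ≡ 7, so v_4 = 7^{−1} = 2 (mod 13).
  i = 5 (α = 12): (12−7)(12−10)(12−3)(12−11) = 5·2·9·1 = 90 ≡ 12, so v_5 = 12^{−1} = 12 (mod 13).
  v = [2, 9, 1, 2, 12].
Step 2: syndromes of r = [12, 5, 11, 7, 9] (all sums mod 13).
  S_0 = Σ v_i r_i = 2·12 + 9·5 + 1·11 + 2·7 + 12·9 = 202 ≡ 7.
  S_1 = Σ v_i α_i r_i = 2·7·12 + 9·10·5 + 1·3·11 + 2·11·7 + 12·12·9 = 2101 ≡ 8.
  α_i^2 mod 13 = [10, 9, 9, 4, 1].
  S_2 = Σ v_i α_i^2 r_i = 2·10·12 + 9·9·5 + 1·9·11 + 2·4·7 + 12·1·9 = 908 ≡ 11.
  S = (7, 8, 11) ≠ 0, so r is not a codeword (an error is present).
Step 3: locate the error. For a single error e at position i, S_ℓ = v_i·e·α_i^ℓ, so α_err = S_1/S_0.
  S_0^{−1} = 7^{−1} = 2 (mod 13), so α_err = 8·2 = 16 ≡ 3 = α_3. Error position i = 3.
  Consistency check: S_2/S_1 = 11·5 = 55 ≡ 3 = α_err ✓ (single-error assumption holds).
Step 4: error magnitude e = S_0/v_3 = S_0·∏_{j≠3}(α_3 − α_j) = 7·1 = 7 ≡ 7 (mod 13).
Step 5: correct position 3: c_3 = r_3 − e = 11 − 7 ≡ 4 (mod 13). Hence c = [12, 5, 4, 7, 9].
  Check: interpolating c through the α_i gives m(x) = 11 + 2·x (degree < 2) with m(α_i) = c_i for every i, so c is indeed a codeword.


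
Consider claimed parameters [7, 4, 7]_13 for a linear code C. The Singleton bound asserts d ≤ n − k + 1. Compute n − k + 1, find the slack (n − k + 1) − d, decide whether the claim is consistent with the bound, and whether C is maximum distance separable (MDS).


Singleton RHS = n − k + 1 = 4, slack = -3, bound violated (no such code; not MDS).

Singleton bound: d ≤ n − k + 1.
Here n = 7, k = 4, so n − k + 1 = 4.
Given d = 7, check d ≤ 4: NO.
Slack = (n − k + 1) − d = -3.
The slack is negative: d = 7 exceeds n − k + 1 = 4 by 3, so the Singleton bound is violated and no linear [7, 4, 7]_13 code can exist. In particular it is not MDS (MDS requires d = n − k + 1 exactly).
Description: the claimed parameters are [7, 4, 7]_13; such a code would be impossible (violates the Singleton bound).


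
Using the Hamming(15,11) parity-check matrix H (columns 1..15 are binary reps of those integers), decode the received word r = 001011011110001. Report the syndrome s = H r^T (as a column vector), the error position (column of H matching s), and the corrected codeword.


s = (1, 1, 1, 1)^T, error position = 15, corrected codeword c = 001011011110000

Compute s = H r^T mod 2 one row at a time:
  s_1 = 1 + 1 + 1 + 1 + 0 + 0 + 0 + 1 = 5 ≡ 1 (mod 2).
  s_2 = 0 + 1 + 1 + 0 + 0 + 0 + 0 + 1 = 3 ≡ 1 (mod 2).
  s_3 = 0 + 1 + 1 + 0 + 1 + 1 + 0 + 1 = 5 ≡ 1 (mod 2).
  s_4 = 0 + 1 + 1 + 0 + 1 + 1 + 0 + 1 = 5 ≡ 1 (mod 2).
s = (1, 1, 1, 1)^T — this equals column 15 of H (binary 1111), so error is at position 15.
Correct: flip bit 15 of r = 001011011110001 to get c = 001011011110000.


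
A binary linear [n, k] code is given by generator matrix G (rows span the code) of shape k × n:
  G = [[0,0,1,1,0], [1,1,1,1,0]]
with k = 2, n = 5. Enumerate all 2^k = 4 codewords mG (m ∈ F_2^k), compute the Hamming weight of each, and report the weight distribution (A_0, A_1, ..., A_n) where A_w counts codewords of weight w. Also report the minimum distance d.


Weight distribution: A_0 = 1, A_2 = 2, A_4 = 1. Minimum distance d = 2.

Enumerate all 2^2 = 4 messages m ∈ F_2^2.
For each, compute codeword c = mG in F_2^5, then tally its weight.
  m = 00 → c = 00000, weight = 0.
  m = 10 → c = 00110, weight = 2.
  m = 01 → c = 11110, weight = 4.
  m = 11 → c = 11000, weight = 2.
Tally weights:
  weight 0: 1 codewords.
  weight 2: 2 codewords.
  weight 4: 1 codewords.
Minimum distance d = smallest w > 0 with A_w > 0 = 2.
Sanity: Σ A_w = 4 = 2^2 = 4 ✓.


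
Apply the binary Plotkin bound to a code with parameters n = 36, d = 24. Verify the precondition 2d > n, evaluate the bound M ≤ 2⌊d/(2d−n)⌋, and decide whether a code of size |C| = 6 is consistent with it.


Plotkin bound M ≤ 4; given |C| = 6 > bound (violated).

Check applicability: 2d = 48, n = 36.
2d − n = 12 > 0, so Plotkin applies.
Compute d/(2d−n) = 24/12 ≈ 2.0000.
⌊d/(2d−n)⌋ = 2.
Plotkin bound: M ≤ 2·2 = 4.
Given |C| = 6, check: VIOLATED.
This |C| is above the Plotkin bound, so no binary code with n = 36, d = 24 and 6 codewords exists.


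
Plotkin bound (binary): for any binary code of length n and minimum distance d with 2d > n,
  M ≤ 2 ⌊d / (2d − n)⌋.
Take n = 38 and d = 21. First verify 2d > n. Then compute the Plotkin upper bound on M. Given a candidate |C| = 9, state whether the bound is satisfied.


Plotkin bound M ≤ 10; given |C| = 9 ≤ bound (satisfied).

Check applicability: 2d = 42, n = 38.
2d − n = 4 > 0, so Plotkin applies.
Compute d/(2d−n) = 21/4 ≈ 5.2500.
⌊d/(2d−n)⌋ = 5.
Plotkin bound: M ≤ 2·5 = 10.
Given |C| = 9, check: satisfied.
This |C| is below the Plotkin bound.


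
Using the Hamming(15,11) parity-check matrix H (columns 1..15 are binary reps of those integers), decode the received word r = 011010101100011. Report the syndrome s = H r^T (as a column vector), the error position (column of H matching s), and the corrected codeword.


s = (0, 0, 0, 1)^T, error position = 1, corrected codeword c = 111010101100011

Compute s = H r^T mod 2 one row at a time:
  s_1 = 0 + 1 + 1 + 0 + 0 + 0 + 1 + 1 = 4 ≡ 0 (mod 2).
  s_2 = 0 + 1 + 0 + 1 + 0 + 0 + 1 + 1 = 4 ≡ 0 (mod 2).
  s_3 = 1 + 1 + 0 + 1 + 1 + 0 + 1 + 1 = 6 ≡ 0 (mod 2).
  s_4 = 0 + 1 + 1 + 1 + 1 + 0 + 0 + 1 = 5 ≡ 1 (mod 2).
s = (0, 0, 0, 1)^T — this equals column 1 of H (binary 0001), so error is at position 1.
Correct: flip bit 1 of r = 011010101100011 to get c = 111010101100011.


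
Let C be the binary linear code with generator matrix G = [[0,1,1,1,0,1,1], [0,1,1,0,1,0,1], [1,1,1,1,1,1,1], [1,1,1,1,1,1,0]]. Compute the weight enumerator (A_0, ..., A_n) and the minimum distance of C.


Weight distribution: A_0 = 1, A_1 = 1, A_2 = 1, A_3 = 5, A_4 = 5, A_5 = 1, A_6 = 1, A_7 = 1. Minimum distance d = 1.

Enumerate all 2^4 = 16 messages m ∈ F_2^4.
For each, compute codeword c = mG in F_2^7, then tally its weight.
  m = 0000 → c = 0000000, weight = 0.
  m = 1000 → c = 0111011, weight = 5.
  m = 0100 → c = 0110101, weight = 4.
  m = 1100 → c = 0001110, weight = 3.
  m = 0010 → c = 1111111, weight = 7.
  m = 1010 → c = 1000100, weight = 2.
  m = 0110 → c = 1001010, weight = 3.
  m = 1110 → c = 1110001, weight = 4.
  m = 0001 → c = 1111110, weight = 6.
  m = 1001 → c = 1000101, weight = 3.
  m = 0101 → c = 1001011, weight = 4.
  m = 1101 → c = 1110000, weight = 3.
  m = 0011 → c = 0000001, weight = 1.
  m = 1011 → c = 0111010, weight = 4.
  m = 0111 → c = 0110100, weight = 3.
  m = 1111 → c = 0001111, weight = 4.
Tally weights:
  weight 0: 1 codewords.
  weight 1: 1 codewords.
  weight 2: 1 codewords.
  weight 3: 5 codewords.
  weight 4: 5 codewords.
  weight 5: 1 codewords.
  weight 6: 1 codewords.
  weight 7: 1 codewords.
Minimum distance d = smallest w > 0 with A_w > 0 = 1.
Sanity: Σ A_w = 16 = 2^4 = 16 ✓.


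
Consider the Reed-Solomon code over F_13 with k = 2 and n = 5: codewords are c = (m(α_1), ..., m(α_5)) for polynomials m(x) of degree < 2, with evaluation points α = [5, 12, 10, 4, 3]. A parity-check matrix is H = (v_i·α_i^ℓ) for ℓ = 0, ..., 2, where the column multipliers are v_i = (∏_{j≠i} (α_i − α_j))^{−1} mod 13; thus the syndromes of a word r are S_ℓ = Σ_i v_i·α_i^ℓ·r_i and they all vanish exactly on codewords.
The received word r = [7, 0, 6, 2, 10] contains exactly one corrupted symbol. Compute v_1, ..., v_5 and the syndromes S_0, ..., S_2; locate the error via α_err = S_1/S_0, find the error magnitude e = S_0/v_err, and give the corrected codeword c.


S = (7, 6, 7), error at position 2, error magnitude e = 10, c = [7, 3, 6, 2, 10].

Step 1: column multipliers v_i = (∏_{j≠i}(α_i − α_j))^{−1} mod 13.
  i = 1 (α = 5): (5−12)(5−10)(5−4)(5−3) = (−7)·(−5)·1·2 = 70 ≡ 5, so v_1 = 5^{−1} = 8 (mod 13).
  i = 2 (α = 12): (12−5)(12−10)(12−4)(12−3) = 7·2·8·9 = 1008 ≡ 7, so v_2 = 7^{−1} = 2 (mod 13).
  i = 3 (α = 10): (10−5)(10−12)(10−4)(10−3) = 5·(−2)·6·7 = −420 ≡ 9, so v_3 = 9^{−1} = 3 (mod 13).
  i = 4 (α = 4): (4−5)(4−12)(4−10)(4−3) = (−1)·(−8)·(−6)·1 = −48 ≡ 4, so v_4 = 4^{−1} = 10 (mod 13).
  i = 5 (α = 3): (3−5)(3−12)(3−10)(3−4) = (−2)·(−9)·(−7)·(−1) = 126 ≡ 9, so v_5 = 9^{−1} = 3 (mod 13).
  v = [8, 2, 3, 10, 3].
Step 2: syndromes of r = [7, 0, 6, 2, 10] (all sums mod 13).
  S_0 = Σ v_i r_i = 8·7 + 2·0 + 3·6 + 10·2 + 3·10 = 124 ≡ 7.
  S_1 = Σ v_i α_i r_i = 8·5·7 + 2·12·0 + 3·10·6 + 10·4·2 + 3·3·10 = 630 ≡ 6.
  α_i^2 mod 13 = [12, 1, 9, 3, 9].
  S_2 = Σ v_i α_i^2 r_i = 8·12·7 + 2·1·0 + 3·9·6 + 10·3·2 + 3·9·10 = 1164 ≡ 7.
  S = (7, 6, 7) ≠ 0, so r is not a codeword (an error is present).
Step 3: locate the error. For a single error e at position i, S_ℓ = v_i·e·α_i^ℓ, so α_err = S_1/S_0.
  S_0^{−1} = 7^{−1} = 2 (mod 13), so α_err = 6·2 = 12 ≡ 12 = α_2. Error position i = 2.
  Consistency check: S_2/S_1 = 7·11 = 77 ≡ 12 = α_err ✓ (single-error assumption holds).
Step 4: error magnitude e = S_0/v_2 = S_0·∏_{j≠2}(α_2 − α_j) = 7·7 = 49 ≡ 10 (mod 13).
Step 5: correct position 2: c_2 = r_2 − e = 0 − 10 ≡ 3 (mod 13). Hence c = [7, 3, 6, 2, 10].
  Check: interpolating c through the α_i gives m(x) = 8 + 5·x (degree < 2) with m(α_i) = c_i for every i, so c is indeed a codeword.


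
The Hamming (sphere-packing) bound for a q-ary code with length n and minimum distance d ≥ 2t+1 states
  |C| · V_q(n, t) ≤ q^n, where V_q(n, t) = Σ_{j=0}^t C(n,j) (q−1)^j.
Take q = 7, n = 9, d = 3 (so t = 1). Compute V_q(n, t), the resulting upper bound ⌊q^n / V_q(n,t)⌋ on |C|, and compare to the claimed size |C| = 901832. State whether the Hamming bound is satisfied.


V_q(n, t) = 55, q^n = 40353607, Hamming bound = 733701, |C| = 901832 > bound (violated).

Step 1: Compute V_q(n, t) = Σ_{j=0}^1 C(n, j) (q−1)^j.
  j = 0: C(9,0)·(6)^0 = 1·1 = 1.
  j = 1: C(9,1)·(6)^1 = 9·6 = 54.
  V_q(n, t) = 1 + 54 = 55.
Step 2: q^n = 7^9 = 40353607.
Step 3: Hamming bound ⌊q^n / V_q(n,t)⌋ = ⌊40353607/55⌋ = 733701.
Step 4: Compare |C| = 901832 to 733701: violated.
The claimed |C| lies above the Hamming bound, so no 7-ary code of length 9 with d ≥ 3 can have 901832 codewords.


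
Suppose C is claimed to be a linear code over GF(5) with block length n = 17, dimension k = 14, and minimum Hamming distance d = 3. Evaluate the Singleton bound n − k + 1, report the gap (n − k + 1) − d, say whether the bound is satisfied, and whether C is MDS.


Singleton RHS = n − k + 1 = 4, slack = 1, bound satisfied, not MDS.

Singleton bound: d ≤ n − k + 1.
Here n = 17, k = 14, so n − k + 1 = 4.
Given d = 3, check d ≤ 4: YES.
Slack = (n − k + 1) − d = 1.
The code is NOT MDS (slack = 1 > 0).
Description: the claimed parameters are [17, 14, 3]_5; such a code would be non-MDS.


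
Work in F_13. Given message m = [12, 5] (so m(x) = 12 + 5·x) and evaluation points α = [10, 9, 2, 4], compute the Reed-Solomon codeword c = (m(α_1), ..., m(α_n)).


c = [10, 5, 9, 6]

Message polynomial: m(x) = 12 + 5·x (mod 13).
For each evaluation point α_i, compute m(α_i) mod 13:
  α_1 = 10: Horner steps 5 → 10, so m(10) = 10.
  α_2 = 9: Horner steps 5 → 5, so m(9) = 5.
  α_3 = 2: Horner steps 5 → 9, so m(2) = 9.
  α_4 = 4: Horner steps 5 → 6, so m(4) = 6.
Codeword c = [10, 5, 9, 6] ∈ F_13^4.


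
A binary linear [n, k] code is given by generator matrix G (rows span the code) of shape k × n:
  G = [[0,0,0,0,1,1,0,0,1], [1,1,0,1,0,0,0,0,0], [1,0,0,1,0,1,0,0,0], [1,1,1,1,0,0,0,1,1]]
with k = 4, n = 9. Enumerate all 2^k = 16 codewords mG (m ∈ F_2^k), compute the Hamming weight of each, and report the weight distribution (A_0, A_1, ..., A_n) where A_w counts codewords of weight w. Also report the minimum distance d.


Weight distribution: A_0 = 1, A_2 = 1, A_3 = 5, A_4 = 3, A_5 = 2, A_6 = 3, A_7 = 1. Minimum distance d = 2.

Enumerate all 2^4 = 16 messages m ∈ F_2^4.
For each, compute codeword c = mG in F_2^9, then tally its weight.
  m = 0000 → c = 000000000, weight = 0.
  m = 1000 → c = 000011001, weight = 3.
  m = 0100 → c = 110100000, weight = 3.
  m = 1100 → c = 110111001, weight = 6.
  m = 0010 → c = 100101000, weight = 3.
  m = 1010 → c = 100110001, weight = 4.
  m = 0110 → c = 010001000, weight = 2.
  m = 1110 → c = 010010001, weight = 3.
  m = 0001 → c = 111100011, weight = 6.
  m = 1001 → c = 111111010, weight = 7.
  m = 0101 → c = 001000011, weight = 3.
  m = 1101 → c = 001011010, weight = 4.
  m = 0011 → c = 011001011, weight = 5.
  m = 1011 → c = 011010010, weight = 4.
  m = 0111 → c = 101101011, weight = 6.
  m = 1111 → c = 101110010, weight = 5.
Tally weights:
  weight 0: 1 codewords.
  weight 2: 1 codewords.
  weight 3: 5 codewords.
  weight 4: 3 codewords.
  weight 5: 2 codewords.
  weight 6: 3 codewords.
  weight 7: 1 codewords.
Minimum distance d = smallest w > 0 with A_w > 0 = 2.
Sanity: Σ A_w = 16 = 2^4 = 16 ✓.


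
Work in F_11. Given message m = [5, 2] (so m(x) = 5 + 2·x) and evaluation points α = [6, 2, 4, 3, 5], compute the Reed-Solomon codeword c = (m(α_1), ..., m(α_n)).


c = [6, 9, 2, 0, 4]

Message polynomial: m(x) = 5 + 2·x (mod 11).
For each evaluation point α_i, compute m(α_i) mod 11:
  α_1 = 6: Horner steps 2 → 6, so m(6) = 6.
  α_2 = 2: Horner steps 2 → 9, so m(2) = 9.
  α_3 = 4: Horner steps 2 → 2, so m(4) = 2.
  α_4 = 3: Horner steps 2 → 0, so m(3) = 0.
  α_5 = 5: Horner steps 2 → 4, so m(5) = 4.
Codeword c = [6, 9, 2, 0, 4] ∈ F_11^5.


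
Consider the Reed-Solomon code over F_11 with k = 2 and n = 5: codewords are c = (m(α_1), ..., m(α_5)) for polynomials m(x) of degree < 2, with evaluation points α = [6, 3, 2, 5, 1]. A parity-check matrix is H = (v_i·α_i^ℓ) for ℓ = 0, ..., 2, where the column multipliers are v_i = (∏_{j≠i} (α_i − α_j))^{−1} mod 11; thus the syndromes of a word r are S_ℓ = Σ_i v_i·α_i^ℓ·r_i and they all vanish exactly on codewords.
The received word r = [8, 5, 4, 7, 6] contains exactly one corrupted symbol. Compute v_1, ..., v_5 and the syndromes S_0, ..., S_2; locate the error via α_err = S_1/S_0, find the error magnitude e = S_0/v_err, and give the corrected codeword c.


S = (2, 2, 2), error at position 5, error magnitude e = 3, c = [8, 5, 4, 7, 3].

Step 1: column multipliers v_i = (∏_{j≠i}(α_i − α_j))^{−1} mod 11.
  i = 1 (α = 6): (6−3)(6−2)(6−5)(6−1) = 3·4·1·5 = 60 ≡ 5, so v_1 = 5^{−1} = 9 (mod 11).
  i = 2 (α = 3): (3−6)(3−2)(3−5)(3−1) = (−3)·1·(−2)·2 = 12 ≡ 1, so v_2 = 1^{−1} = 1 (mod 11).
  i = 3 (α = 2): (2−6)(2−3)(2−5)(2−1) = (−4)·(−1)·(−3)·1 = −12 ≡ 10, so v_3 = 10^{−1} = 10 (mod 11).
  i = 4 (α = 5): (5−6)(5−3)(5−2)(5−1) = (−1)·2·3·4 = −24 ≡ 9, so v_4 = 9^{−1} = 5 (mod 11).
  i = 5 (α = 1): (1−6)(1−3)(1−2)(1−5) = (−5)·(−2)·(−1)·(−4) = 40 ≡ 7, so v_5 = 7^{−1} = 8 (mod 11).
  v = [9, 1, 10, 5, 8].
Step 2: syndromes of r = [8, 5, 4, 7, 6] (all sums mod 11).
  S_0 = Σ v_i r_i = 9·8 + 1·5 + 10·4 + 5·7 + 8·6 = 200 ≡ 2.
  S_1 = Σ v_i α_i r_i = 9·6·8 + 1·3·5 + 10·2·4 + 5·5·7 + 8·1·6 = 750 ≡ 2.
  α_i^2 mod 11 = [3, 9, 4, 3, 1].
  S_2 = Σ v_i α_i^2 r_i = 9·3·8 + 1·9·5 + 10·4·4 + 5·3·7 + 8·1·6 = 574 ≡ 2.
  S = (2, 2, 2) ≠ 0, so r is not a codeword (an error is present).
Step 3: locate the error. For a single error e at position i, S_ℓ = v_i·e·α_i^ℓ, so α_err = S_1/S_0.
  S_0^{−1} = 2^{−1} = 6 (mod 11), so α_err = 2·6 = 12 ≡ 1 = α_5. Error position i = 5.
  Consistency check: S_2/S_1 = 2·6 = 12 ≡ 1 = α_err ✓ (single-error assumption holds).
Step 4: error magnitude e = S_0/v_5 = S_0·∏_{j≠5}(α_5 − α_j) = 2·7 = 14 ≡ 3 (mod 11).
Step 5: correct position 5: c_5 = r_5 − e = 6 − 3 ≡ 3 (mod 11). Hence c = [8, 5, 4, 7, 3].
  Check: interpolating c through the α_i gives m(x) = 2 + 1·x (degree < 2) with m(α_i) = c_i for every i, so c is indeed a codeword.


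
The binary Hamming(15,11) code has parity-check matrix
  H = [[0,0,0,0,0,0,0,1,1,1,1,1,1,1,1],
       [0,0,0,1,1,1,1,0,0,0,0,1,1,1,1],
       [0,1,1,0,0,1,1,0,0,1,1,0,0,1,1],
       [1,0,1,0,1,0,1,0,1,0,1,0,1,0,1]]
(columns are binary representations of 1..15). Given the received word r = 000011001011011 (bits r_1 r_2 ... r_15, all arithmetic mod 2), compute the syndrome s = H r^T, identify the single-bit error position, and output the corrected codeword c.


s = (1, 1, 0, 0)^T, error position = 12, corrected codeword c = 000011001010011

Compute s = H r^T mod 2 one row at a time:
  s_1 = 0 + 1 + 0 + 1 + 1 + 0 + 1 + 1 = 5 ≡ 1 (mod 2).
  s_2 = 0 + 1 + 1 + 0 + 1 + 0 + 1 + 1 = 5 ≡ 1 (mod 2).
  s_3 = 0 + 0 + 1 + 0 + 0 + 1 + 1 + 1 = 4 ≡ 0 (mod 2).
  s_4 = 0 + 0 + 1 + 0 + 1 + 1 + 0 + 1 = 4 ≡ 0 (mod 2).
s = (1, 1, 0, 0)^T — this equals column 12 of H (binary 1100), so error is at position 12.
Correct: flip bit 12 of r = 000011001011011 to get c = 000011001010011.


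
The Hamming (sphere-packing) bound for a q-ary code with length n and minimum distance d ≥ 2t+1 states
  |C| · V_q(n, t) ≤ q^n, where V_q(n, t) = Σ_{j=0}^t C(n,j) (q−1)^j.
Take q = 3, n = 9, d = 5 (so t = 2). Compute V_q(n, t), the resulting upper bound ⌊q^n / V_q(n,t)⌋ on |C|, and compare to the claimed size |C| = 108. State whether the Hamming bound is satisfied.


V_q(n, t) = 163, q^n = 19683, Hamming bound = 120, |C| = 108 ≤ bound (satisfied).

Step 1: Compute V_q(n, t) = Σ_{j=0}^2 C(n, j) (q−1)^j.
  j = 0: C(9,0)·(2)^0 = 1·1 = 1.
  j = 1: C(9,1)·(2)^1 = 9·2 = 18.
  j = 2: C(9,2)·(2)^2 = 36·4 = 144.
  V_q(n, t) = 1 + 18 + 144 = 163.
Step 2: q^n = 3^9 = 19683.
Step 3: Hamming bound ⌊q^n / V_q(n,t)⌋ = ⌊19683/163⌋ = 120.
Step 4: Compare |C| = 108 to 120: satisfied.
The claimed |C| lies below the Hamming bound.


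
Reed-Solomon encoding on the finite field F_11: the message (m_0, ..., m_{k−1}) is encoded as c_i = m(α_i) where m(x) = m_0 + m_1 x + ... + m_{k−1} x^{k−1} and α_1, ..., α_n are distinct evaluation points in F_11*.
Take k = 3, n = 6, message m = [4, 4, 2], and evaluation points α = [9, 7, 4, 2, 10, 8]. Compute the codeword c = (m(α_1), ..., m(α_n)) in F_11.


c = [4, 9, 8, 9, 2, 10]

Message polynomial: m(x) = 4 + 4·x + 2·x^2 (mod 11).
For each evaluation point α_i, compute m(α_i) mod 11:
  α_1 = 9: Horner steps 2 → 0 → 4, so m(9) = 4.
  α_2 = 7: Horner steps 2 → 7 → 9, so m(7) = 9.
  α_3 = 4: Horner steps 2 → 1 → 8, so m(4) = 8.
  α_4 = 2: Horner steps 2 → 8 → 9, so m(2) = 9.
  α_5 = 10: Horner steps 2 → 2 → 2, so m(10) = 2.
  α_6 = 8: Horner steps 2 → 9 → 10, so m(8) = 10.
Codeword c = [4, 9, 8, 9, 2, 10] ∈ F_11^6.


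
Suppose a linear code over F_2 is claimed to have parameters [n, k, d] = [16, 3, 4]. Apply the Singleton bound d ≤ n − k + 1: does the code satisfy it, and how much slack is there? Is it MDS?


Singleton RHS = n − k + 1 = 14, slack = 10, bound satisfied, not MDS.

Singleton bound: d ≤ n − k + 1.
Here n = 16, k = 3, so n − k + 1 = 14.
Given d = 4, check d ≤ 14: YES.
Slack = (n − k + 1) − d = 10.
The code is NOT MDS (slack = 10 > 0).
Description: the claimed parameters are [16, 3, 4]_2; such a code would be non-MDS.


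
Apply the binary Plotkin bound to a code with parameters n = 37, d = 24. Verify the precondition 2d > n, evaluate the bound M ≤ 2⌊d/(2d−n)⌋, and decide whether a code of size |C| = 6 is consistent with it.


Plotkin bound M ≤ 4; given |C| = 6 > bound (violated).

Check applicability: 2d = 48, n = 37.
2d − n = 11 > 0, so Plotkin applies.
Compute d/(2d−n) = 24/11 ≈ 2.1818.
⌊d/(2d−n)⌋ = 2.
Plotkin bound: M ≤ 2·2 = 4.
Given |C| = 6, check: VIOLATED.
This |C| is above the Plotkin bound, so no binary code with n = 37, d = 24 and 6 codewords exists.


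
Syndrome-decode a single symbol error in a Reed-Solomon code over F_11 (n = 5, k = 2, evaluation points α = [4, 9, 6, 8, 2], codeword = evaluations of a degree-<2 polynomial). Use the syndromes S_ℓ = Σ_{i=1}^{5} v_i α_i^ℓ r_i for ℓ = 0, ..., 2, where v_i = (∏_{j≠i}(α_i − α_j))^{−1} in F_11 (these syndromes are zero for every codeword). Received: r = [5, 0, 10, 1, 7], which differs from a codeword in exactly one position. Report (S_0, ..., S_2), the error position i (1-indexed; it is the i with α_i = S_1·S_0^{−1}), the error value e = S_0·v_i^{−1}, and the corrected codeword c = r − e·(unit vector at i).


S = (10, 5, 8), error at position 3, error magnitude e = 7, c = [5, 0, 3, 1, 7].

Step 1: column multipliers v_i = (∏_{j≠i}(α_i − α_j))^{−1} mod 11.
  i = 1 (α = 4): (4−9)(4−6)(4−8)(4−2) = (−5)·(−2)·(−4)·2 = −80 ≡ 8, so v_1 = 8^{−1} = 7 (mod 11).
  i = 2 (α = 9): (9−4)(9−6)(9−8)(9−2) = 5·3·1·7 = 105 ≡ 6, so v_2 = 6^{−1} = 2 (mod 11).
  i = 3 (α = 6): (6−4)(6−9)(6−8)(6−2) = 2·(−3)·(−2)·4 = 48 ≡ 4, so v_3 = 4^{−1} = 3 (mod 11).
  i = 4 (α = 8): (8−4)(8−9)(8−6)(8−2) = 4·(−1)·2·6 = −48 ≡ 7, so v_4 = 7^{−1} = 8 (mod 11).
  i = 5 (α = 2): (2−4)(2−9)(2−6)(2−8) = (−2)·(−7)·(−4)·(−6) = 336 ≡ 6, so v_5 = 6^{−1} = 2 (mod 11).
  v = [7, 2, 3, 8, 2].
Step 2: syndromes of r = [5, 0, 10, 1, 7] (all sums mod 11).
  S_0 = Σ v_i r_i = 7·5 + 2·0 + 3·10 + 8·1 + 2·7 = 87 ≡ 10.
  S_1 = Σ v_i α_i r_i = 7·4·5 + 2·9·0 + 3·6·10 + 8·8·1 + 2·2·7 = 412 ≡ 5.
  α_i^2 mod 11 = [5, 4, 3, 9, 4].
  S_2 = Σ v_i α_i^2 r_i = 7·5·5 + 2·4·0 + 3·3·10 + 8·9·1 + 2·4·7 = 393 ≡ 8.
  S = (10, 5, 8) ≠ 0, so r is not a codeword (an error is present).
Step 3: locate the error. For a single error e at position i, S_ℓ = v_i·e·α_i^ℓ, so α_err = S_1/S_0.
  S_0^{−1} = 10^{−1} = 10 (mod 11), so α_err = 5·10 = 50 ≡ 6 = α_3. Error position i = 3.
  Consistency check: S_2/S_1 = 8·9 = 72 ≡ 6 = α_err ✓ (single-error assumption holds).
Step 4: error magnitude e = S_0/v_3 = S_0·∏_{j≠3}(α_3 − α_j) = 10·4 = 40 ≡ 7 (mod 11).
Step 5: correct position 3: c_3 = r_3 − e = 10 − 7 ≡ 3 (mod 11). Hence c = [5, 0, 3, 1, 7].
  Check: interpolating c through the α_i gives m(x) = 9 + 10·x (degree < 2) with m(α_i) = c_i for every i, so c is indeed a codeword.


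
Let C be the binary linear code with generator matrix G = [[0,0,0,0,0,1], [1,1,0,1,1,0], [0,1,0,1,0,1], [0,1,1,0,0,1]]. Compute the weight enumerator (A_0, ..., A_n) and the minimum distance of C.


Weight distribution: A_0 = 1, A_1 = 1, A_2 = 4, A_3 = 4, A_4 = 3, A_5 = 3. Minimum distance d = 1.

Enumerate all 2^4 = 16 messages m ∈ F_2^4.
For each, compute codeword c = mG in F_2^6, then tally its weight.
  m = 0000 → c = 000000, weight = 0.
  m = 1000 → c = 000001, weight = 1.
  m = 0100 → c = 110110, weight = 4.
  m = 1100 → c = 110111, weight = 5.
  m = 0010 → c = 010101, weight = 3.
  m = 1010 → c = 010100, weight = 2.
  m = 0110 → c = 100011, weight = 3.
  m = 1110 → c = 100010, weight = 2.
  m = 0001 → c = 011001, weight = 3.
  m = 1001 → c = 011000, weight = 2.
  m = 0101 → c = 101111, weight = 5.
  m = 1101 → c = 101110, weight = 4.
  m = 0011 → c = 001100, weight = 2.
  m = 1011 → c = 001101, weight = 3.
  m = 0111 → c = 111010, weight = 4.
  m = 1111 → c = 111011, weight = 5.
Tally weights:
  weight 0: 1 codewords.
  weight 1: 1 codewords.
  weight 2: 4 codewords.
  weight 3: 4 codewords.
  weight 4: 3 codewords.
  weight 5: 3 codewords.
Minimum distance d = smallest w > 0 with A_w > 0 = 1.
Sanity: Σ A_w = 16 = 2^4 = 16 ✓.


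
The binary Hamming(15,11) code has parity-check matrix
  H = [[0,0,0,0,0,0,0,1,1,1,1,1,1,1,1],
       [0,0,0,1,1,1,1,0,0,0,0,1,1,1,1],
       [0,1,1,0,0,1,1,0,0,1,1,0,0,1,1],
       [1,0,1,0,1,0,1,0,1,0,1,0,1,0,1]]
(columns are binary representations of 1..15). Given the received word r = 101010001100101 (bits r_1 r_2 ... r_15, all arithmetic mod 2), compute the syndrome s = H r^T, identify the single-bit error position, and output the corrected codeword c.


s = (0, 1, 1, 0)^T, error position = 6, corrected codeword c = 101011001100101

Compute s = H r^T mod 2 one row at a time:
  s_1 = 0 + 1 + 1 + 0 + 0 + 1 + 0 + 1 = 4 ≡ 0 (mod 2).
  s_2 = 0 + 1 + 0 + 0 + 0 + 1 + 0 + 1 = 3 ≡ 1 (mod 2).
  s_3 = 0 + 1 + 0 + 0 + 1 + 0 + 0 + 1 = 3 ≡ 1 (mod 2).
  s_4 = 1 + 1 + 1 + 0 + 1 + 0 + 1 + 1 = 6 ≡ 0 (mod 2).
s = (0, 1, 1, 0)^T — this equals column 6 of H (binary 0110), so error is at position 6.
Correct: flip bit 6 of r = 101010001100101 to get c = 101011001100101.


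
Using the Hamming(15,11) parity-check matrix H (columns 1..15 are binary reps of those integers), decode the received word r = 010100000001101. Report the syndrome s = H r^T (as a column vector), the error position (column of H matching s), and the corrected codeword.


s = (1, 0, 0, 0)^T, error position = 8, corrected codeword c = 010100010001101

Compute s = H r^T mod 2 one row at a time:
  s_1 = 0 + 0 + 0 + 0 + 1 + 1 + 0 + 1 = 3 ≡ 1 (mod 2).
  s_2 = 1 + 0 + 0 + 0 + 1 + 1 + 0 + 1 = 4 ≡ 0 (mod 2).
  s_3 = 1 + 0 + 0 + 0 + 0 + 0 + 0 + 1 = 2 ≡ 0 (mod 2).
  s_4 = 0 + 0 + 0 + 0 + 0 + 0 + 1 + 1 = 2 ≡ 0 (mod 2).
s = (1, 0, 0, 0)^T — this equals column 8 of H (binary 1000), so error is at position 8.
Correct: flip bit 8 of r = 010100000001101 to get c = 010100010001101.


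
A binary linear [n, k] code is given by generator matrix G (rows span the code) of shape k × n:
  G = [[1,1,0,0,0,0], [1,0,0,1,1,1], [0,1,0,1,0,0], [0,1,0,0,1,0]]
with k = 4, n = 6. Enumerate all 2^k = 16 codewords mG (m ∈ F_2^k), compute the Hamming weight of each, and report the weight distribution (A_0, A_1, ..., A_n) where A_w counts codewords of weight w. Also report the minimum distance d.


Weight distribution: A_0 = 1, A_2 = 10, A_4 = 5. Minimum distance d = 2.

Enumerate all 2^4 = 16 messages m ∈ F_2^4.
For each, compute codeword c = mG in F_2^6, then tally its weight.
  m = 0000 → c = 000000, weight = 0.
  m = 1000 → c = 110000, weight = 2.
  m = 0100 → c = 100111, weight = 4.
  m = 1100 → c = 010111, weight = 4.
  m = 0010 → c = 010100, weight = 2.
  m = 1010 → c = 100100, weight = 2.
  m = 0110 → c = 110011, weight = 4.
  m = 1110 → c = 000011, weight = 2.
  m = 0001 → c = 010010, weight = 2.
  m = 1001 → c = 100010, weight = 2.
  m = 0101 → c = 110101, weight = 4.
  m = 1101 → c = 000101, weight = 2.
  m = 0011 → c = 000110, weight = 2.
  m = 1011 → c = 110110, weight = 4.
  m = 0111 → c = 100001, weight = 2.
  m = 1111 → c = 010001, weight = 2.
Tally weights:
  weight 0: 1 codewords.
  weight 2: 10 codewords.
  weight 4: 5 codewords.
Minimum distance d = smallest w > 0 with A_w > 0 = 2.
Sanity: Σ A_w = 16 = 2^4 = 16 ✓.


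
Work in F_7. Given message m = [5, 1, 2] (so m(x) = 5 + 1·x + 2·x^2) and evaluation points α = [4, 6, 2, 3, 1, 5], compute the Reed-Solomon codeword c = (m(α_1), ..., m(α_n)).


c = [6, 6, 1, 5, 1, 4]

Message polynomial: m(x) = 5 + 1·x + 2·x^2 (mod 7).
For each evaluation point α_i, compute m(α_i) mod 7:
  α_1 = 4: Horner steps 2 → 2 → 6, so m(4) = 6.
  α_2 = 6: Horner steps 2 → 6 → 6, so m(6) = 6.
  α_3 = 2: Horner steps 2 → 5 → 1, so m(2) = 1.
  α_4 = 3: Horner steps 2 → 0 → 5, so m(3) = 5.
  α_5 = 1: Horner steps 2 → 3 → 1, so m(1) = 1.
  α_6 = 5: Horner steps 2 → 4 → 4, so m(5) = 4.
Codeword c = [6, 6, 1, 5, 1, 4] ∈ F_7^6.


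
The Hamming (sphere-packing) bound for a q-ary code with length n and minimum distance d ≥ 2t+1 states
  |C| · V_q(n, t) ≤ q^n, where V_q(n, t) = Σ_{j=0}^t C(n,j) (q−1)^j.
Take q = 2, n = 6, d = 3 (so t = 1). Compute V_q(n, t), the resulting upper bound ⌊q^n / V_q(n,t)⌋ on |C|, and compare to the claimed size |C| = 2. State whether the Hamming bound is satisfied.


V_q(n, t) = 7, q^n = 64, Hamming bound = 9, |C| = 2 ≤ bound (satisfied).

Step 1: Compute V_q(n, t) = Σ_{j=0}^1 C(n, j) (q−1)^j.
  j = 0: C(6,0)·(1)^0 = 1·1 = 1.
  j = 1: C(6,1)·(1)^1 = 6·1 = 6.
  V_q(n, t) = 1 + 6 = 7.
Step 2: q^n = 2^6 = 64.
Step 3: Hamming bound ⌊q^n / V_q(n,t)⌋ = ⌊64/7⌋ = 9.
Step 4: Compare |C| = 2 to 9: satisfied.
The claimed |C| lies below the Hamming bound.


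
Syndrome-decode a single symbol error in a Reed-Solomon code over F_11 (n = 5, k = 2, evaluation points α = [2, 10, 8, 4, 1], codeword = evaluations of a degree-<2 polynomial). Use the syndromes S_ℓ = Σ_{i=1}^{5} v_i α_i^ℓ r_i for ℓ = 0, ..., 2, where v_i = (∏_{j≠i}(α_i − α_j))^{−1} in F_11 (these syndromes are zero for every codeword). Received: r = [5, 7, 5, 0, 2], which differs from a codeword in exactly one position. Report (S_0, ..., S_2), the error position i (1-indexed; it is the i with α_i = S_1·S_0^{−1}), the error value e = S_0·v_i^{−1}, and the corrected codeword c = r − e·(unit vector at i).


S = (3, 2, 5), error at position 3, error magnitude e = 4, c = [5, 7, 1, 0, 2].

Step 1: column multipliers v_i = (∏_{j≠i}(α_i − α_j))^{−1} mod 11.
  i = 1 (α = 2): (2−10)(2−8)(2−4)(2−1) = (−8)·(−6)·(−2)·1 = −96 ≡ 3, so v_1 = 3^{−1} = 4 (mod 11).
  i = 2 (α = 10): (10−2)(10−8)(10−4)(10−1) = 8·2·6·9 = 864 ≡ 6, so v_2 = 6^{−1} = 2 (mod 11).
  i = 3 (α = 8): (8−2)(8−10)(8−4)(8−1) = 6·(−2)·4·7 = −336 ≡ 5, so v_3 = 5^{−1} = 9 (mod 11).
  i = 4 (α = 4): (4−2)(4−10)(4−8)(4−1) = 2·(−6)·(−4)·3 = 144 ≡ 1, so v_4 = 1^{−1} = 1 (mod 11).
  i = 5 (α = 1): (1−2)(1−10)(1−8)(1−4) = (−1)·(−9)·(−7)·(−3) = 189 ≡ 2, so v_5 = 2^{−1} = 6 (mod 11).
  v = [4, 2, 9, 1, 6].
Step 2: syndromes of r = [5, 7, 5, 0, 2] (all sums mod 11).
  S_0 = Σ v_i r_i = 4·5 + 2·7 + 9·5 + 1·0 + 6·2 = 91 ≡ 3.
  S_1 = Σ v_i α_i r_i = 4·2·5 + 2·10·7 + 9·8·5 + 1·4·0 + 6·1·2 = 552 ≡ 2.
  α_i^2 mod 11 = [4, 1, 9, 5, 1].
  S_2 = Σ v_i α_i^2 r_i = 4·4·5 + 2·1·7 + 9·9·5 + 1·5·0 + 6·1·2 = 511 ≡ 5.
  S = (3, 2, 5) ≠ 0, so r is not a codeword (an error is present).
Step 3: locate the error. For a single error e at position i, S_ℓ = v_i·e·α_i^ℓ, so α_err = S_1/S_0.
  S_0^{−1} = 3^{−1} = 4 (mod 11), so α_err = 2·4 = 8 ≡ 8 = α_3. Error position i = 3.
  Consistency check: S_2/S_1 = 5·6 = 30 ≡ 8 = α_err ✓ (single-error assumption holds).
Step 4: error magnitude e = S_0/v_3 = S_0·∏_{j≠3}(α_3 − α_j) = 3·5 = 15 ≡ 4 (mod 11).
Step 5: correct position 3: c_3 = r_3 − e = 5 − 4 ≡ 1 (mod 11). Hence c = [5, 7, 1, 0, 2].
  Check: interpolating c through the α_i gives m(x) = 10 + 3·x (degree < 2) with m(α_i) = c_i for every i, so c is indeed a codeword.
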